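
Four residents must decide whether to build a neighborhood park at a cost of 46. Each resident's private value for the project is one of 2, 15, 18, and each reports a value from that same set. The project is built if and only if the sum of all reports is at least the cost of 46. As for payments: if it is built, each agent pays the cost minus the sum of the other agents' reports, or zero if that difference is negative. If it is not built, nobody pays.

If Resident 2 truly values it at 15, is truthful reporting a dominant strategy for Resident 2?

Check each profile of the others' reports and compare truth against every alternative report.
Others report (15, 15, 18): truth gives 15, best alternative gives 15.
Others report (15, 18, 15): truth gives 15, best alternative gives 15.
Others report (15, 18, 18): truth gives 15, best alternative gives 15.
Others report (18, 15, 15): truth gives 15, best alternative gives 15.
Others report (18, 15, 18): truth gives 15, best alternative gives 15.
Others report (18, 18, 15): truth gives 15, best alternative gives 15.
(Remaining 21 profiles checked similarly; truth is weakly best in each.)
In every case the truthful report is at least as good as any alternative, so it is a dominant strategy.

Yes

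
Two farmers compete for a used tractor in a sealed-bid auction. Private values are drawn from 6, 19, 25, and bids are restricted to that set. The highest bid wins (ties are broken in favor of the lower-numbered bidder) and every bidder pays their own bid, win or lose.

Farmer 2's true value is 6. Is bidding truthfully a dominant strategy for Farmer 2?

Yes

Check each profile of the others' bids and compare truth against every alternative bid.
Others bid (19): truth gives -6, best alternative gives -19.
Others bid (25): truth gives -6, best alternative gives -19.
Others bid (6): truth gives -6, best alternative gives -13.
In every case the truthful bid is at least as good as any alternative, so it is a dominant strategy.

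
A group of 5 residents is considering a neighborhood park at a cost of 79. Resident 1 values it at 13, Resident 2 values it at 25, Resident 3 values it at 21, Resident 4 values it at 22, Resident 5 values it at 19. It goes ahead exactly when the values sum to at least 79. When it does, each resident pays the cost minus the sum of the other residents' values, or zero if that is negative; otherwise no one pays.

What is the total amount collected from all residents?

Total value 100 ≥ cost 79, so it is built.
Resident 1: others sum to 87; max(0, 79 - 87) = 0.
Resident 2: others sum to 75; max(0, 79 - 75) = 4.
Resident 3: others sum to 79; max(0, 79 - 79) = 0.
Resident 4: others sum to 78; max(0, 79 - 78) = 1.
Resident 5: others sum to 81; max(0, 79 - 81) = 0.
Total collected = 0 + 4 + 0 + 1 + 0 = 5.

5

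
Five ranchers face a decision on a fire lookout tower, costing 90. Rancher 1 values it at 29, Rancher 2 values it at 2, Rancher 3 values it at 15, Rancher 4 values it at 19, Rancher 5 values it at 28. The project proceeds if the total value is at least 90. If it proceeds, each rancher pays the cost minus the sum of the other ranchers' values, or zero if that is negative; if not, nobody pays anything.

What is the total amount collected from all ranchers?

Total value 93 ≥ cost 90, so it is built.
Rancher 1: others sum to 64; max(0, 90 - 64) = 26.
Rancher 2: others sum to 91; max(0, 90 - 91) = 0.
Rancher 3: others sum to 78; max(0, 90 - 78) = 12.
Rancher 4: others sum to 74; max(0, 90 - 74) = 16.
Rancher 5: others sum to 65; max(0, 90 - 65) = 25.
Total collected = 26 + 0 + 12 + 16 + 25 = 79.

79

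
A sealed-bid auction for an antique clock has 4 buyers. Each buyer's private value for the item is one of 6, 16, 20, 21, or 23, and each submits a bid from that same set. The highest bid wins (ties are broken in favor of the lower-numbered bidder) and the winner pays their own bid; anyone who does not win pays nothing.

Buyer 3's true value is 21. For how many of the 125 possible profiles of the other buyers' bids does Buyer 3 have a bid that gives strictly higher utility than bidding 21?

Others bid (6, 6, 6): truth gives 0; bid 16 gives 5 > 0. Violating.
Others bid (6, 6, 16): truth gives 0; bid 16 gives 5 > 0. Violating.
Others bid (6, 6, 20): truth gives 0; bid 20 gives 1 > 0. Violating.
Others bid (6, 16, 6): truth gives 0; bid 20 gives 1 > 0. Violating.
Others bid (6, 6, 21): truth gives 0; no alternative beats it.
Others bid (6, 6, 23): truth gives 0; no alternative beats it.
(Checking all 125 profiles: 12 have a profitable deviation, 113 do not.)

12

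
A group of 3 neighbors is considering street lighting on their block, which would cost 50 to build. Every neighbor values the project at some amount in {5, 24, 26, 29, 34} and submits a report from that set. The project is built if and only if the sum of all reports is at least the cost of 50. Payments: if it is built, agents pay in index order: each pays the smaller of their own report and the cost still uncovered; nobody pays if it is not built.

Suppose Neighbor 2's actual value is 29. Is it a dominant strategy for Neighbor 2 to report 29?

Consider the case where Neighbor 1 reports 5 and Neighbor 3 reports 24.
Truthful report 29: project built, pays 29, utility 29 - 29 = 0.
Report 24 instead: project built, pays 24, utility 29 - 24 = 5.
Since 5 > 0, reporting 24 is strictly better here, so truthful reporting is not dominant.

No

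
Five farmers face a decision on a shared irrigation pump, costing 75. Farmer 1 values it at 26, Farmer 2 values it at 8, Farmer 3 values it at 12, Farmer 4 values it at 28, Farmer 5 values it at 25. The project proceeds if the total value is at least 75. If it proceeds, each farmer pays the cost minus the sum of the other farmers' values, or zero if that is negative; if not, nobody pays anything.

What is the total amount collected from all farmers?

7

Total value 99 ≥ cost 75, so it is built.
Farmer 1: others sum to 73; max(0, 75 - 73) = 2.
Farmer 2: others sum to 91; max(0, 75 - 91) = 0.
Farmer 3: others sum to 87; max(0, 75 - 87) = 0.
Farmer 4: others sum to 71; max(0, 75 - 71) = 4.
Farmer 5: others sum to 74; max(0, 75 - 74) = 1.
Total collected = 2 + 0 + 0 + 4 + 1 = 7.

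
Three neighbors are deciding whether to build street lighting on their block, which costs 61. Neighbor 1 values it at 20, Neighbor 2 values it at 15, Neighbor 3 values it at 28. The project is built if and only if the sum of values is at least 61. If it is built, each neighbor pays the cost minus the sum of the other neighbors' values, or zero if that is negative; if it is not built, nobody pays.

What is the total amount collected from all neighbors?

Total value 63 ≥ cost 61, so it is built.
Neighbor 1: others sum to 43; max(0, 61 - 43) = 18.
Neighbor 2: others sum to 48; max(0, 61 - 48) = 13.
Neighbor 3: others sum to 35; max(0, 61 - 35) = 26.
Total collected = 18 + 13 + 26 = 57.

57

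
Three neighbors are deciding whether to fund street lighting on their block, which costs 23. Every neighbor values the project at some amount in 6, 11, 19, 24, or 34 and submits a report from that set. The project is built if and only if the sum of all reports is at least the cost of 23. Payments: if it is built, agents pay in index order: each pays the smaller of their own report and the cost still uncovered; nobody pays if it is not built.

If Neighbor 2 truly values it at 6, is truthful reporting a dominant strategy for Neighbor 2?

Check each profile of the others' reports and compare truth against every alternative report.
Others report (6, 6): truth gives 0, best alternative gives -5.
Others report (6, 11): truth gives 0, best alternative gives -5.
Others report (6, 19): truth gives 0, best alternative gives -5.
Others report (6, 24): truth gives 0, best alternative gives -5.
Others report (6, 34): truth gives 0, best alternative gives -5.
Others report (11, 6): truth gives 0, best alternative gives -5.
(Remaining 19 profiles checked similarly; truth is weakly best in each.)
In every case the truthful report is at least as good as any alternative, so it is a dominant strategy.

Yes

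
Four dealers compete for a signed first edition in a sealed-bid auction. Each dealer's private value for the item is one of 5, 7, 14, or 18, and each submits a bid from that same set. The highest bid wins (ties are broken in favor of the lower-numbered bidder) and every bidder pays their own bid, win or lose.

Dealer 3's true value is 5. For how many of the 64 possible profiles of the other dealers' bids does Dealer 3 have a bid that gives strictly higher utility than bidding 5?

2

Others bid (5, 5, 5): truth gives -5; bid 7 gives -2 > -5. Violating.
Others bid (5, 5, 7): truth gives -5; bid 7 gives -2 > -5. Violating.
Others bid (5, 5, 14): truth gives -5; no alternative beats it.
Others bid (5, 5, 18): truth gives -5; no alternative beats it.
(Checking all 64 profiles: 2 have a profitable deviation, 62 do not.)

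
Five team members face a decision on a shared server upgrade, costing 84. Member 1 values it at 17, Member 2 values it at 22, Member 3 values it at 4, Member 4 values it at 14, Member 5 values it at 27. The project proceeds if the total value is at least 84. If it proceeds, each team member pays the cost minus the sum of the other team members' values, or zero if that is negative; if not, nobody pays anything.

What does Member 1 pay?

Total value 84 ≥ cost 84, so the project is built.
The other team members' values sum to 67.
Cost minus that sum is 84 - 67 = 17.

17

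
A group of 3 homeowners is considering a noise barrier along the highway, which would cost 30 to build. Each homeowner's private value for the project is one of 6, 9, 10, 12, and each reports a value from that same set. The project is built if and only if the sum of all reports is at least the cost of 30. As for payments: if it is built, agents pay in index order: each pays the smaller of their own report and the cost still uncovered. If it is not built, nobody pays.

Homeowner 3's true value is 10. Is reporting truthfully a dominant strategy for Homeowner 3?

Yes

Check each profile of the others' reports and compare truth against every alternative report.
Others report (12, 12): truth gives 4, best alternative gives 4.
Others report (10, 12): truth gives 2, best alternative gives 2.
Others report (12, 10): truth gives 2, best alternative gives 2.
Others report (9, 12): truth gives 1, best alternative gives 1.
Others report (12, 9): truth gives 1, best alternative gives 1.
Others report (6, 6): truth gives 0, best alternative gives 0.
(Remaining 10 profiles checked similarly; truth is weakly best in each.)
In every case the truthful report is at least as good as any alternative, so it is a dominant strategy.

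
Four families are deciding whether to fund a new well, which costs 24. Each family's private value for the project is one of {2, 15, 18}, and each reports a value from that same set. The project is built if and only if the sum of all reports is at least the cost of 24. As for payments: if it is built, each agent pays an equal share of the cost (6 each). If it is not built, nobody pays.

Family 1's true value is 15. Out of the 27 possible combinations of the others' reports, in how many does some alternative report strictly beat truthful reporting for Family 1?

1

Others report (2, 2, 2): truth gives 0; report 18 gives 9 > 0. Violating.
Others report (2, 2, 15): truth gives 9; no alternative beats it.
Others report (2, 2, 18): truth gives 9; no alternative beats it.
(Checking all 27 profiles: 1 has a profitable deviation, 26 do not.)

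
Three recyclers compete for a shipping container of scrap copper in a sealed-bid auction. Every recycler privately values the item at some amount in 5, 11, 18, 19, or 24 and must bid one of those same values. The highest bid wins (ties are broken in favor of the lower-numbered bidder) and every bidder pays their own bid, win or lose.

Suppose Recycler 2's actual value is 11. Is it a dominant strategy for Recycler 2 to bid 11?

Consider the case where Recycler 1 bids 5 and Recycler 3 bids 18.
Truthful bid 11: loses but pays 11, utility -11.
Bid 5 instead: loses but pays 5, utility -5.
Since -5 > -11, bidding 5 is strictly better here, so truthful bidding is not dominant.

No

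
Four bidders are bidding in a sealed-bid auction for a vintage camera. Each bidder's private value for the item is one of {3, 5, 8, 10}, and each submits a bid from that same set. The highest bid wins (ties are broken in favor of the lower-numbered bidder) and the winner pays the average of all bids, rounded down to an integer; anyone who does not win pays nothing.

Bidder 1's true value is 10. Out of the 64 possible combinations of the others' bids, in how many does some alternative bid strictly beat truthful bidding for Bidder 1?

Others bid (3, 3, 3): truth gives 6; bid 3 gives 7 > 6. Violating.
Others bid (3, 3, 5): truth gives 5; bid 5 gives 6 > 5. Violating.
Others bid (3, 3, 8): truth gives 4; bid 8 gives 5 > 4. Violating.
Others bid (3, 5, 3): truth gives 5; bid 5 gives 6 > 5. Violating.
Others bid (3, 3, 10): truth gives 4; no alternative beats it.
Others bid (3, 5, 8): truth gives 4; no alternative beats it.
(Checking all 64 profiles: 17 have a profitable deviation, 47 do not.)

17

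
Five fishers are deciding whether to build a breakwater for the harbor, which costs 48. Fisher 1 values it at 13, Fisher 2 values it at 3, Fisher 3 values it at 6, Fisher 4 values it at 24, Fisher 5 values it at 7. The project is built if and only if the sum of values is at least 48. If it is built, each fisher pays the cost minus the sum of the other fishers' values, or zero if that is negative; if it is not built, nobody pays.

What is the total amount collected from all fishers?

Total value 53 ≥ cost 48, so it is built.
Fisher 1: others sum to 40; max(0, 48 - 40) = 8.
Fisher 2: others sum to 50; max(0, 48 - 50) = 0.
Fisher 3: others sum to 47; max(0, 48 - 47) = 1.
Fisher 4: others sum to 29; max(0, 48 - 29) = 19.
Fisher 5: others sum to 46; max(0, 48 - 46) = 2.
Total collected = 8 + 0 + 1 + 19 + 2 = 30.

30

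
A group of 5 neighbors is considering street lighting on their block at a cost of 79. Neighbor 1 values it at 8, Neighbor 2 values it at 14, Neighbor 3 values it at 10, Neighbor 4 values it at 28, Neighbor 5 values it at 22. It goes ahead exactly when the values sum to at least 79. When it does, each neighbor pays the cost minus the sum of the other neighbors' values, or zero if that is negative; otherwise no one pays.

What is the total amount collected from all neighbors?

67

Total value 82 ≥ cost 79, so it is built.
Neighbor 1: others sum to 74; max(0, 79 - 74) = 5.
Neighbor 2: others sum to 68; max(0, 79 - 68) = 11.
Neighbor 3: others sum to 72; max(0, 79 - 72) = 7.
Neighbor 4: others sum to 54; max(0, 79 - 54) = 25.
Neighbor 5: others sum to 60; max(0, 79 - 60) = 19.
Total collected = 5 + 11 + 7 + 25 + 19 = 67.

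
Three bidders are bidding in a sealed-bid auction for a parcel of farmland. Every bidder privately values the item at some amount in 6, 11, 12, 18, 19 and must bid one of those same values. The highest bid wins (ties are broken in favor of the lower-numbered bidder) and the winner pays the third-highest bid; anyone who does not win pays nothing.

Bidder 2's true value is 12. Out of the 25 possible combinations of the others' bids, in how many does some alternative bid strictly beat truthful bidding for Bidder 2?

Others bid (6, 18): truth gives 0; bid 18 gives 6 > 0. Violating.
Others bid (6, 19): truth gives 0; bid 19 gives 6 > 0. Violating.
Others bid (11, 18): truth gives 0; bid 18 gives 1 > 0. Violating.
Others bid (11, 19): truth gives 0; bid 19 gives 1 > 0. Violating.
Others bid (6, 6): truth gives 6; no alternative beats it.
Others bid (6, 11): truth gives 6; no alternative beats it.
(Checking all 25 profiles: 8 have a profitable deviation, 17 do not.)

8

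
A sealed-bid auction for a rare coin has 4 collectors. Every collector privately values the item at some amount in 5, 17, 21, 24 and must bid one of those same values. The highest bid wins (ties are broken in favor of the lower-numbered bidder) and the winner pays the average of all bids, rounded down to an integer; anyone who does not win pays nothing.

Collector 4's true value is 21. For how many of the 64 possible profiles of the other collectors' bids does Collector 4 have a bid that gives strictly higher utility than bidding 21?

Others bid (5, 5, 5): truth gives 12; bid 17 gives 13 > 12. Violating.
Others bid (5, 5, 21): truth gives 0; bid 24 gives 8 > 0. Violating.
Others bid (5, 17, 21): truth gives 0; bid 24 gives 5 > 0. Violating.
Others bid (5, 21, 5): truth gives 0; bid 24 gives 8 > 0. Violating.
Others bid (5, 5, 17): truth gives 9; no alternative beats it.
Others bid (5, 5, 24): truth gives 0; no alternative beats it.
(Checking all 64 profiles: 19 have a profitable deviation, 45 do not.)

19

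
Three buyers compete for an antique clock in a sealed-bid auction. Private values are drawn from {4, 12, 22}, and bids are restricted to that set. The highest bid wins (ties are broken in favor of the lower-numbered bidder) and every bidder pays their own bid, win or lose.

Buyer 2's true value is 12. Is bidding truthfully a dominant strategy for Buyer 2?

No

Consider the case where Buyer 1 bids 4 and Buyer 3 bids 22.
Truthful bid 12: loses but pays 12, utility -12.
Bid 4 instead: loses but pays 4, utility -4.
Since -4 > -12, bidding 4 is strictly better here, so truthful bidding is not dominant.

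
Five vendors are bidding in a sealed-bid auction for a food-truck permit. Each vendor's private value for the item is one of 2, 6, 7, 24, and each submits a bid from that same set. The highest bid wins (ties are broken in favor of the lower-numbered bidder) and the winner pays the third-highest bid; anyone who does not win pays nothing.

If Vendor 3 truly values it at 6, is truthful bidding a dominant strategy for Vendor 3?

No

Consider the case where Vendor 1 bids 2, Vendor 2 bids 2, Vendor 4 bids 2 and Vendor 5 bids 7.
Truthful bid 6: loses, pays 0, utility 0.
Bid 7 instead: wins, pays 2, utility 6 - 2 = 4.
Since 4 > 0, bidding 7 is strictly better here, so truthful bidding is not dominant.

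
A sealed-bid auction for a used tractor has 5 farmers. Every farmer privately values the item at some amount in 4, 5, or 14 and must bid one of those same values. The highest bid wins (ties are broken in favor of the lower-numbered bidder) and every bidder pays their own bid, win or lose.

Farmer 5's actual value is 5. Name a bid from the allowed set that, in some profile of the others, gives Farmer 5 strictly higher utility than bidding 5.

Suppose Farmer 1 bids 4, Farmer 2 bids 4, Farmer 3 bids 4 and Farmer 4 bids 5.
Bid 5: loses but pays 5, utility -5.
Bid 4: loses but pays 4, utility -4.
So bidding 4 beats truth here (-4 > -5).

4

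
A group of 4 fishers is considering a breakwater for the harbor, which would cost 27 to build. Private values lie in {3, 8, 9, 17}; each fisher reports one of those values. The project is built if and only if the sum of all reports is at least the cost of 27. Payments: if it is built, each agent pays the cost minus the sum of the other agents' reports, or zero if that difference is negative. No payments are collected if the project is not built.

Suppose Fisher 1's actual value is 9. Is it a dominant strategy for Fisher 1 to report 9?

Yes

Check each profile of the others' reports and compare truth against every alternative report.
Others report (3, 8, 17): truth gives 9, best alternative gives 9.
Others report (3, 9, 17): truth gives 9, best alternative gives 9.
Others report (3, 17, 8): truth gives 9, best alternative gives 9.
Others report (3, 17, 9): truth gives 9, best alternative gives 9.
Others report (3, 17, 17): truth gives 9, best alternative gives 9.
Others report (8, 3, 17): truth gives 9, best alternative gives 9.
(Remaining 58 profiles checked similarly; truth is weakly best in each.)
In every case the truthful report is at least as good as any alternative, so it is a dominant strategy.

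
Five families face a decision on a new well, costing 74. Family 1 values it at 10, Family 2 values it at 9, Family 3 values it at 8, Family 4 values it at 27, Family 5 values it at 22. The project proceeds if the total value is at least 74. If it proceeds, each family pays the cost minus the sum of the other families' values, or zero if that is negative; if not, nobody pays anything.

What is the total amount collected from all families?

Total value 76 ≥ cost 74, so it is built.
Family 1: others sum to 66; max(0, 74 - 66) = 8.
Family 2: others sum to 67; max(0, 74 - 67) = 7.
Family 3: others sum to 68; max(0, 74 - 68) = 6.
Family 4: others sum to 49; max(0, 74 - 49) = 25.
Family 5: others sum to 54; max(0, 74 - 54) = 20.
Total collected = 8 + 7 + 6 + 25 + 20 = 66.

66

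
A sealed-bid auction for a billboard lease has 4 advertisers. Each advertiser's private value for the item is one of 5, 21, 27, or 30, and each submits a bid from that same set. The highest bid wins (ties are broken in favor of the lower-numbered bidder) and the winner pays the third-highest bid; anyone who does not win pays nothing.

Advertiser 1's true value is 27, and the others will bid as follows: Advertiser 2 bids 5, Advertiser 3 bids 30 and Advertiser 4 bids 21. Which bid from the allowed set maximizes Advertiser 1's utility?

30

Bid 5: loses, pays 0, utility 0.
Bid 21: loses, pays 0, utility 0.
Bid 27: loses, pays 0, utility 0.
Bid 30: wins, pays 21, utility 27 - 21 = 6.
The best choice is 30 with utility 6.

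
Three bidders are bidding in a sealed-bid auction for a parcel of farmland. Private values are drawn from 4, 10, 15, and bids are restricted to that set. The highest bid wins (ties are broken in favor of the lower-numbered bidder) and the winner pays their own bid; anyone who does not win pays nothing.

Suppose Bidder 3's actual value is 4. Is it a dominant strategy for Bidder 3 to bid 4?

Yes

Check each profile of the others' bids and compare truth against every alternative bid.
Others bid (4, 4): truth gives 0, best alternative gives -6.
Others bid (4, 10): truth gives 0, best alternative gives 0.
Others bid (4, 15): truth gives 0, best alternative gives 0.
Others bid (10, 4): truth gives 0, best alternative gives 0.
Others bid (10, 10): truth gives 0, best alternative gives 0.
Others bid (10, 15): truth gives 0, best alternative gives 0.
(Remaining 3 profiles checked similarly; truth is weakly best in each.)
In every case the truthful bid is at least as good as any alternative, so it is a dominant strategy.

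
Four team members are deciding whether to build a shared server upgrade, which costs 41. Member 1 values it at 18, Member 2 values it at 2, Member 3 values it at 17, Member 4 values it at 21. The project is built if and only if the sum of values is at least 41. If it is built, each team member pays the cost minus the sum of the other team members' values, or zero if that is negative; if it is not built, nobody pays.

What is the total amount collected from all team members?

Total value 58 ≥ cost 41, so it is built.
Member 1: others sum to 40; max(0, 41 - 40) = 1.
Member 2: others sum to 56; max(0, 41 - 56) = 0.
Member 3: others sum to 41; max(0, 41 - 41) = 0.
Member 4: others sum to 37; max(0, 41 - 37) = 4.
Total collected = 1 + 0 + 0 + 4 = 5.

5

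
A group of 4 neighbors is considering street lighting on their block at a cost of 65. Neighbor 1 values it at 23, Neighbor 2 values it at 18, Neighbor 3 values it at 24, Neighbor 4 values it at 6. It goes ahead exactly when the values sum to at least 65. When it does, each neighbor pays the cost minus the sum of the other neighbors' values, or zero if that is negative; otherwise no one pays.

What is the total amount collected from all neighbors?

47

Total value 71 ≥ cost 65, so it is built.
Neighbor 1: others sum to 48; max(0, 65 - 48) = 17.
Neighbor 2: others sum to 53; max(0, 65 - 53) = 12.
Neighbor 3: others sum to 47; max(0, 65 - 47) = 18.
Neighbor 4: others sum to 65; max(0, 65 - 65) = 0.
Total collected = 17 + 12 + 18 + 0 = 47.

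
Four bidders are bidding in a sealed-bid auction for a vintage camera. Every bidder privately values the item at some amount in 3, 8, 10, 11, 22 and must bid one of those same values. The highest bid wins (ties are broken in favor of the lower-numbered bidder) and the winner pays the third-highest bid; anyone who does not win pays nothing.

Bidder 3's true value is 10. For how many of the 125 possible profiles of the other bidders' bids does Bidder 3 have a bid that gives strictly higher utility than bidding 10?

24

Others bid (3, 3, 11): truth gives 0; bid 11 gives 7 > 0. Violating.
Others bid (3, 3, 22): truth gives 0; bid 22 gives 7 > 0. Violating.
Others bid (3, 8, 11): truth gives 0; bid 11 gives 2 > 0. Violating.
Others bid (3, 8, 22): truth gives 0; bid 22 gives 2 > 0. Violating.
Others bid (3, 3, 3): truth gives 7; no alternative beats it.
Others bid (3, 3, 8): truth gives 7; no alternative beats it.
(Checking all 125 profiles: 24 have a profitable deviation, 101 do not.)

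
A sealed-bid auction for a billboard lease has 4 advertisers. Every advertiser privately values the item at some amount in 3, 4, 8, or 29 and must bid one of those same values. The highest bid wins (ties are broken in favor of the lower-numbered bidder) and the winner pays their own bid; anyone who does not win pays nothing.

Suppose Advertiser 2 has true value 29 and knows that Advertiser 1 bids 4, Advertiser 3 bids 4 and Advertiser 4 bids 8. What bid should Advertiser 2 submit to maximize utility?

Bid 3: loses, pays 0, utility 0.
Bid 4: loses, pays 0, utility 0.
Bid 8: wins, pays 8, utility 29 - 8 = 21.
Bid 29: wins, pays 29, utility 29 - 29 = 0.
The best choice is 8 with utility 21.

8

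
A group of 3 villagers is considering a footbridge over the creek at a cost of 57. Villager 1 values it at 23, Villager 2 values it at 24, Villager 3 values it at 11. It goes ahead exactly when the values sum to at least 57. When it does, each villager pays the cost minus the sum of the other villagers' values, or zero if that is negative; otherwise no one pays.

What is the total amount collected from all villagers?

55

Total value 58 ≥ cost 57, so it is built.
Villager 1: others sum to 35; max(0, 57 - 35) = 22.
Villager 2: others sum to 34; max(0, 57 - 34) = 23.
Villager 3: others sum to 47; max(0, 57 - 47) = 10.
Total collected = 22 + 23 + 10 = 55.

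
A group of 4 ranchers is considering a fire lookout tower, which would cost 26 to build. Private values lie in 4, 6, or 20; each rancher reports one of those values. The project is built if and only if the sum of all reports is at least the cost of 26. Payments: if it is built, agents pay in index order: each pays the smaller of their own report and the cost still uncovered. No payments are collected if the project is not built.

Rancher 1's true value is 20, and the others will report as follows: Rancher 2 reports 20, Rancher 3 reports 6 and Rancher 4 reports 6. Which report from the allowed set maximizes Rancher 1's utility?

4

Report 4: project built, pays 4, utility 20 - 4 = 16.
Report 6: project built, pays 6, utility 20 - 6 = 14.
Report 20: project built, pays 20, utility 20 - 20 = 0.
The best choice is 4 with utility 16.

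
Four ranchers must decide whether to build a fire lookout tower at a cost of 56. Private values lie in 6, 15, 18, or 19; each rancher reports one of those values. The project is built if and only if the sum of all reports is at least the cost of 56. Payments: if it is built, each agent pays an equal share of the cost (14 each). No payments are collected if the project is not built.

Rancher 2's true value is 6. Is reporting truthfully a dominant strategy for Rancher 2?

Check each profile of the others' reports and compare truth against every alternative report.
Others report (6, 18, 18): truth gives 0, best alternative gives -8.
Others report (6, 18, 19): truth gives 0, best alternative gives -8.
Others report (6, 19, 18): truth gives 0, best alternative gives -8.
Others report (6, 19, 19): truth gives 0, best alternative gives -8.
Others report (15, 15, 15): truth gives 0, best alternative gives -8.
Others report (15, 15, 18): truth gives 0, best alternative gives -8.
(Remaining 58 profiles checked similarly; truth is weakly best in each.)
In every case the truthful report is at least as good as any alternative, so it is a dominant strategy.

Yes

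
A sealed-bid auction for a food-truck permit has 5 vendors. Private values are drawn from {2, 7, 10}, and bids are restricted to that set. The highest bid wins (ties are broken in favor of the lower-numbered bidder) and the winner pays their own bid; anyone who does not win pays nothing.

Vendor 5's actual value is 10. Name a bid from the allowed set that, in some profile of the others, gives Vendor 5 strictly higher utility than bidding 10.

7

Suppose Vendor 1 bids 2, Vendor 2 bids 2, Vendor 3 bids 2 and Vendor 4 bids 2.
Bid 10: wins, pays 10, utility 10 - 10 = 0.
Bid 7: wins, pays 7, utility 10 - 7 = 3.
So bidding 7 beats truth here (3 > 0).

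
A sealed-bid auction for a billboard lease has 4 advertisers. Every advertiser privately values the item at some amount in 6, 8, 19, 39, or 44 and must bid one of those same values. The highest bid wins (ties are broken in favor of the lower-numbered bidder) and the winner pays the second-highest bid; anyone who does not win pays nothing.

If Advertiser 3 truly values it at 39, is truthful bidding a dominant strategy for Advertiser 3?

Check each profile of the others' bids and compare truth against every alternative bid.
Others bid (6, 6, 6): truth gives 33, best alternative gives 33.
Others bid (6, 6, 8): truth gives 31, best alternative gives 31.
Others bid (6, 8, 6): truth gives 31, best alternative gives 31.
Others bid (6, 8, 8): truth gives 31, best alternative gives 31.
Others bid (8, 6, 6): truth gives 31, best alternative gives 31.
Others bid (8, 6, 8): truth gives 31, best alternative gives 31.
(Remaining 119 profiles checked similarly; truth is weakly best in each.)
In every case the truthful bid is at least as good as any alternative, so it is a dominant strategy.

Yes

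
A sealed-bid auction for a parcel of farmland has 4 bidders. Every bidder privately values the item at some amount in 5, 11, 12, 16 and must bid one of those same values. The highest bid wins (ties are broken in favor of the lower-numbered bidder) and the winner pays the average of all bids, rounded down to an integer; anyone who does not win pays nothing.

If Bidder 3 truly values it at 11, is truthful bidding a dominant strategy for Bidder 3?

No

Consider the case where Bidder 1 bids 5, Bidder 2 bids 5 and Bidder 4 bids 12.
Truthful bid 11: loses, pays 0, utility 0.
Bid 12 instead: wins, pays 8, utility 11 - 8 = 3.
Since 3 > 0, bidding 12 is strictly better here, so truthful bidding is not dominant.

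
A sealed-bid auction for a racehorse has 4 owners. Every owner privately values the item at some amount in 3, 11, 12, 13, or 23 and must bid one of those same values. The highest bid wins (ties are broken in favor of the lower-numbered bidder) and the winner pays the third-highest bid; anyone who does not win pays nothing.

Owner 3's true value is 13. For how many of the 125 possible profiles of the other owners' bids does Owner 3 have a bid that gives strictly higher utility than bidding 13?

27

Others bid (3, 3, 23): truth gives 0; bid 23 gives 10 > 0. Violating.
Others bid (3, 11, 23): truth gives 0; bid 23 gives 2 > 0. Violating.
Others bid (3, 12, 23): truth gives 0; bid 23 gives 1 > 0. Violating.
Others bid (3, 13, 3): truth gives 0; bid 23 gives 10 > 0. Violating.
Others bid (3, 3, 3): truth gives 10; no alternative beats it.
Others bid (3, 3, 11): truth gives 10; no alternative beats it.
(Checking all 125 profiles: 27 have a profitable deviation, 98 do not.)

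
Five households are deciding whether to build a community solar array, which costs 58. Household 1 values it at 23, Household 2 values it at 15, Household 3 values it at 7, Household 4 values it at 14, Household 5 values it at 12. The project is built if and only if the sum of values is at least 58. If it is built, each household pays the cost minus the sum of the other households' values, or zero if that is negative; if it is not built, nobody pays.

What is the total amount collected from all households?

13

Total value 71 ≥ cost 58, so it is built.
Household 1: others sum to 48; max(0, 58 - 48) = 10.
Household 2: others sum to 56; max(0, 58 - 56) = 2.
Household 3: others sum to 64; max(0, 58 - 64) = 0.
Household 4: others sum to 57; max(0, 58 - 57) = 1.
Household 5: others sum to 59; max(0, 58 - 59) = 0.
Total collected = 10 + 2 + 0 + 1 + 0 = 13.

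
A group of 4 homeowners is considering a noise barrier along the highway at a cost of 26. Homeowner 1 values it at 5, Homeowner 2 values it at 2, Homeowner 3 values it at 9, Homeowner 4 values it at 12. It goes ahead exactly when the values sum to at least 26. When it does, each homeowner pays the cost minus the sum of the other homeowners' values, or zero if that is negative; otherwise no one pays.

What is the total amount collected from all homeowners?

Total value 28 ≥ cost 26, so it is built.
Homeowner 1: others sum to 23; max(0, 26 - 23) = 3.
Homeowner 2: others sum to 26; max(0, 26 - 26) = 0.
Homeowner 3: others sum to 19; max(0, 26 - 19) = 7.
Homeowner 4: others sum to 16; max(0, 26 - 16) = 10.
Total collected = 3 + 0 + 7 + 10 = 20.

20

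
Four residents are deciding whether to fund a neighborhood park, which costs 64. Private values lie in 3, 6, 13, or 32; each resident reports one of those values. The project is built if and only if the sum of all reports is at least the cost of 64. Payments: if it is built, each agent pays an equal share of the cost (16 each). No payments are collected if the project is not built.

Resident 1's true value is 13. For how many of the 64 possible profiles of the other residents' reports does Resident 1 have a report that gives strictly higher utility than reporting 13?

Others report (6, 13, 32): truth gives -3; report 3 gives 0 > -3. Violating.
Others report (6, 32, 13): truth gives -3; report 3 gives 0 > -3. Violating.
Others report (13, 6, 32): truth gives -3; report 3 gives 0 > -3. Violating.
Others report (13, 13, 32): truth gives -3; report 3 gives 0 > -3. Violating.
Others report (3, 3, 3): truth gives 0; no alternative beats it.
Others report (3, 3, 6): truth gives 0; no alternative beats it.
(Checking all 64 profiles: 9 have a profitable deviation, 55 do not.)

9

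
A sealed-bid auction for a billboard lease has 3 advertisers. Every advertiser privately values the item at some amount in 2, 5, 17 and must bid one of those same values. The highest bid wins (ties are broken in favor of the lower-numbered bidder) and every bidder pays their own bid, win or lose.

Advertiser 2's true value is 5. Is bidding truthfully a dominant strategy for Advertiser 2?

No

Consider the case where Advertiser 1 bids 2 and Advertiser 3 bids 17.
Truthful bid 5: loses but pays 5, utility -5.
Bid 2 instead: loses but pays 2, utility -2.
Since -2 > -5, bidding 2 is strictly better here, so truthful bidding is not dominant.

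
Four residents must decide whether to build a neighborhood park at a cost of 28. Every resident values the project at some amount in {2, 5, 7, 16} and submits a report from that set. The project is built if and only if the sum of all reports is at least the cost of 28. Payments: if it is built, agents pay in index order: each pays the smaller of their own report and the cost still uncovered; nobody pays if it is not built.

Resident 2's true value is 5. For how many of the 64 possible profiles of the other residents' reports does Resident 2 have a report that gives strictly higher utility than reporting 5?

Others report (2, 16, 16): truth gives 0; report 2 gives 3 > 0. Violating.
Others report (5, 5, 16): truth gives 0; report 2 gives 3 > 0. Violating.
Others report (5, 7, 16): truth gives 0; report 2 gives 3 > 0. Violating.
Others report (5, 16, 5): truth gives 0; report 2 gives 3 > 0. Violating.
Others report (2, 2, 2): truth gives 0; no alternative beats it.
Others report (2, 2, 5): truth gives 0; no alternative beats it.
(Checking all 64 profiles: 22 have a profitable deviation, 42 do not.)

22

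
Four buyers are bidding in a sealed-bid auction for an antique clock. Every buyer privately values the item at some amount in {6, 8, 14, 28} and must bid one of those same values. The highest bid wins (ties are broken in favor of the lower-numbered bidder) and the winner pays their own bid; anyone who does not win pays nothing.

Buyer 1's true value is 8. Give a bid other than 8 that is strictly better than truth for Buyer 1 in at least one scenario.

6

Suppose Buyer 2 bids 6, Buyer 3 bids 6 and Buyer 4 bids 6.
Bid 8: wins, pays 8, utility 8 - 8 = 0.
Bid 6: wins, pays 6, utility 8 - 6 = 2.
So bidding 6 beats truth here (2 > 0).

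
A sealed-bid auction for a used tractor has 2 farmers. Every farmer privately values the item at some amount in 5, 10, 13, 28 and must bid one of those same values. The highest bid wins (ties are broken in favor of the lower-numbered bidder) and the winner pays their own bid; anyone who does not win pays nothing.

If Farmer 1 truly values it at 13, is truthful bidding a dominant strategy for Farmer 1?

No

Consider the case where Farmer 2 bids 5.
Truthful bid 13: wins, pays 13, utility 13 - 13 = 0.
Bid 5 instead: wins, pays 5, utility 13 - 5 = 8.
Since 8 > 0, bidding 5 is strictly better here, so truthful bidding is not dominant.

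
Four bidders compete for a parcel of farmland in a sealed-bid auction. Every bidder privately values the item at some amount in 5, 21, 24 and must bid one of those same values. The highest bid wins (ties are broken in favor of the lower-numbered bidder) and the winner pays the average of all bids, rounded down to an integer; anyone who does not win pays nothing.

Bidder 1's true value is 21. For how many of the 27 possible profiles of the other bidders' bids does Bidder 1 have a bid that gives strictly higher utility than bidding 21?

Others bid (5, 5, 5): truth gives 12; bid 5 gives 16 > 12. Violating.
Others bid (5, 5, 24): truth gives 0; bid 24 gives 7 > 0. Violating.
Others bid (5, 21, 24): truth gives 0; bid 24 gives 3 > 0. Violating.
Others bid (5, 24, 5): truth gives 0; bid 24 gives 7 > 0. Violating.
Others bid (5, 5, 21): truth gives 8; no alternative beats it.
Others bid (5, 21, 5): truth gives 8; no alternative beats it.
(Checking all 27 profiles: 13 have a profitable deviation, 14 do not.)

13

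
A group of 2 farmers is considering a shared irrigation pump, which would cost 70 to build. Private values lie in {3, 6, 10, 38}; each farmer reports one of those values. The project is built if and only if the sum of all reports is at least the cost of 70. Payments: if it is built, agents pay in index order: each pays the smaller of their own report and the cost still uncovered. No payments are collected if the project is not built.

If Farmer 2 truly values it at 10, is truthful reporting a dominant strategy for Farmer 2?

Yes

Check each profile of the others' reports and compare truth against every alternative report.
Others report (3): truth gives 0, best alternative gives 0.
Others report (6): truth gives 0, best alternative gives 0.
Others report (10): truth gives 0, best alternative gives 0.
Others report (38): truth gives 0, best alternative gives 0.
In every case the truthful report is at least as good as any alternative, so it is a dominant strategy.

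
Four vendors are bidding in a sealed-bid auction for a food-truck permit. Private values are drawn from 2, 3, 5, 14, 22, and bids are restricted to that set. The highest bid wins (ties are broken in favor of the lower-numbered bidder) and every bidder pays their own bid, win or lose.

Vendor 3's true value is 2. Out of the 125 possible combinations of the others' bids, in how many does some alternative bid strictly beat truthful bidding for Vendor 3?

2

Others bid (2, 2, 2): truth gives -2; bid 3 gives -1 > -2. Violating.
Others bid (2, 2, 3): truth gives -2; bid 3 gives -1 > -2. Violating.
Others bid (2, 2, 5): truth gives -2; no alternative beats it.
Others bid (2, 2, 14): truth gives -2; no alternative beats it.
(Checking all 125 profiles: 2 have a profitable deviation, 123 do not.)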